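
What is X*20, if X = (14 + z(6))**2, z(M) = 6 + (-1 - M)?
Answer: 3380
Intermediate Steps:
z(M) = 5 - M
X = 169 (X = (14 + (5 - 1*6))**2 = (14 + (5 - 6))**2 = (14 - 1)**2 = 13**2 = 169)
X*20 = 169*20 = 3380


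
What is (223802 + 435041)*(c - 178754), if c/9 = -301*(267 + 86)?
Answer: -747807229133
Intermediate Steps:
c = -956277 (c = 9*(-301*(267 + 86)) = 9*(-301*353) = 9*(-106253) = -956277)
(223802 + 435041)*(c - 178754) = (223802 + 435041)*(-956277 - 178754) = 658843*(-1135031) = -747807229133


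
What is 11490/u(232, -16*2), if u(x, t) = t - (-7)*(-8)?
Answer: -5745/44 ≈ -130.57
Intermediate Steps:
u(x, t) = -56 + t (u(x, t) = t - 1*56 = t - 56 = -56 + t)
11490/u(232, -16*2) = 11490/(-56 - 16*2) = 11490/(-56 - 32) = 11490/(-88) = 11490*(-1/88) = -5745/44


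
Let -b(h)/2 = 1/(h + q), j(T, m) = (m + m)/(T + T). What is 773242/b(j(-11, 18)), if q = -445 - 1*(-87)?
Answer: 1529472676/11 ≈ 1.3904e+8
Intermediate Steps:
j(T, m) = m/T (j(T, m) = (2*m)/((2*T)) = (2*m)*(1/(2*T)) = m/T)
q = -358 (q = -445 + 87 = -358)
b(h) = -2/(-358 + h) (b(h) = -2/(h - 358) = -2/(-358 + h))
773242/b(j(-11, 18)) = 773242/((-2/(-358 + 18/(-11)))) = 773242/((-2/(-358 + 18*(-1/11)))) = 773242/((-2/(-358 - 18/11))) = 773242/((-2/(-3956/11))) = 773242/((-2*(-11/3956))) = 773242/(11/1978) = 773242*(1978/11) = 1529472676/11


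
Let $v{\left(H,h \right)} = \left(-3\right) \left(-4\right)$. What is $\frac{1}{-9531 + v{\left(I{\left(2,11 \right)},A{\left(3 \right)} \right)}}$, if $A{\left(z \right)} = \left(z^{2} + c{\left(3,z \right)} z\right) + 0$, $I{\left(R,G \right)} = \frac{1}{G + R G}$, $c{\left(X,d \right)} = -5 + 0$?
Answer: $- \frac{1}{9519} \approx -0.00010505$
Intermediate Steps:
$c{\left(X,d \right)} = -5$
$I{\left(R,G \right)} = \frac{1}{G + G R}$
$A{\left(z \right)} = z^{2} - 5 z$ ($A{\left(z \right)} = \left(z^{2} - 5 z\right) + 0 = z^{2} - 5 z$)
$v{\left(H,h \right)} = 12$
$\frac{1}{-9531 + v{\left(I{\left(2,11 \right)},A{\left(3 \right)} \right)}} = \frac{1}{-9531 + 12} = \frac{1}{-9519} = - \frac{1}{9519}$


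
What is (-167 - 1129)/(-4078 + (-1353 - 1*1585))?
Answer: 162/877 ≈ 0.18472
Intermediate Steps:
(-167 - 1129)/(-4078 + (-1353 - 1*1585)) = -1296/(-4078 + (-1353 - 1585)) = -1296/(-4078 - 2938) = -1296/(-7016) = -1296*(-1/7016) = 162/877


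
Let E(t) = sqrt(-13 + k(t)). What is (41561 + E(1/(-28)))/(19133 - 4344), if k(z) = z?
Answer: 1807/643 + I*sqrt(2555)/207046 ≈ 2.8103 + 0.00024413*I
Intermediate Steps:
E(t) = sqrt(-13 + t)
(41561 + E(1/(-28)))/(19133 - 4344) = (41561 + sqrt(-13 + 1/(-28)))/(19133 - 4344) = (41561 + sqrt(-13 - 1/28))/14789 = (41561 + sqrt(-365/28))*(1/14789) = (41561 + I*sqrt(2555)/14)*(1/14789) = 1807/643 + I*sqrt(2555)/207046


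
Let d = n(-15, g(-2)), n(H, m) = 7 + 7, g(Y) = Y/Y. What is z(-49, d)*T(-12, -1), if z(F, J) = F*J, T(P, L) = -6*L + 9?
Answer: -10290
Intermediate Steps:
g(Y) = 1
n(H, m) = 14
d = 14
T(P, L) = 9 - 6*L
z(-49, d)*T(-12, -1) = (-49*14)*(9 - 6*(-1)) = -686*(9 + 6) = -686*15 = -10290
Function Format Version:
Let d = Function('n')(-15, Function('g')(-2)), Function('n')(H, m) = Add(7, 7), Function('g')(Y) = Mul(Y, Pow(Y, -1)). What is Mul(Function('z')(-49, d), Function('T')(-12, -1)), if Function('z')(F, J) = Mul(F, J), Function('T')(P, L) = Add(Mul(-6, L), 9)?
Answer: -10290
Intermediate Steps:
Function('g')(Y) = 1
Function('n')(H, m) = 14
d = 14
Function('T')(P, L) = Add(9, Mul(-6, L))
Mul(Function('z')(-49, d), Function('T')(-12, -1)) = Mul(Mul(-49, 14), Add(9, Mul(-6, -1))) = Mul(-686, Add(9, 6)) = Mul(-686, 15) = -10290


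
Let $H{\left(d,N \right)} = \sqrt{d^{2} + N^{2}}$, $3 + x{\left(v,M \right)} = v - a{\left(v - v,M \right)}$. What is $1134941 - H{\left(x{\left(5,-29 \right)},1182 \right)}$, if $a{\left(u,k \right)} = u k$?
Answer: $1134941 - 2 \sqrt{349282} \approx 1.1338 \cdot 10^{6}$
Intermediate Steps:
$a{\left(u,k \right)} = k u$
$x{\left(v,M \right)} = -3 + v$ ($x{\left(v,M \right)} = -3 - \left(- v + M \left(v - v\right)\right) = -3 - \left(- v + M 0\right) = -3 + \left(v - 0\right) = -3 + \left(v + 0\right) = -3 + v$)
$H{\left(d,N \right)} = \sqrt{N^{2} + d^{2}}$
$1134941 - H{\left(x{\left(5,-29 \right)},1182 \right)} = 1134941 - \sqrt{1182^{2} + \left(-3 + 5\right)^{2}} = 1134941 - \sqrt{1397124 + 2^{2}} = 1134941 - \sqrt{1397124 + 4} = 1134941 - \sqrt{1397128} = 1134941 - 2 \sqrt{349282}$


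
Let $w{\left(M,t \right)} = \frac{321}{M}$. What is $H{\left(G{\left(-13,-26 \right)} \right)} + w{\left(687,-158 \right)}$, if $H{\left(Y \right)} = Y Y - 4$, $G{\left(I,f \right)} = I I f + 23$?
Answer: $\frac{4375190980}{229} \approx 1.9106 \cdot 10^{7}$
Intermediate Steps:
$G{\left(I,f \right)} = 23 + f I^{2}$ ($G{\left(I,f \right)} = I^{2} f + 23 = f I^{2} + 23 = 23 + f I^{2}$)
$H{\left(Y \right)} = -4 + Y^{2}$ ($H{\left(Y \right)} = Y^{2} - 4 = -4 + Y^{2}$)
$H{\left(G{\left(-13,-26 \right)} \right)} + w{\left(687,-158 \right)} = \left(-4 + \left(23 - 26 \left(-13\right)^{2}\right)^{2}\right) + \frac{321}{687} = \left(-4 + \left(23 - 4394\right)^{2}\right) + 321 \cdot \frac{1}{687} = \left(-4 + \left(23 - 4394\right)^{2}\right) + \frac{107}{229} = \left(-4 + \left(-4371\right)^{2}\right) + \frac{107}{229} = \left(-4 + 19105641\right) + \frac{107}{229} = 19105637 + \frac{107}{229} = \frac{4375190980}{229}$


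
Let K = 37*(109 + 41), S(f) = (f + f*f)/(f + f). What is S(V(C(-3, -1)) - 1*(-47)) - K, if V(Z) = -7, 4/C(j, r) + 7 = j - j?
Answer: -11059/2 ≈ -5529.5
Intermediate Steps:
C(j, r) = -4/7 (C(j, r) = 4/(-7 + (j - j)) = 4/(-7 + 0) = 4/(-7) = 4*(-⅐) = -4/7)
S(f) = (f + f²)/(2*f) (S(f) = (f + f²)/((2*f)) = (f + f²)*(1/(2*f)) = (f + f²)/(2*f))
K = 5550 (K = 37*150 = 5550)
S(V(C(-3, -1)) - 1*(-47)) - K = (½ + (-7 - 1*(-47))/2) - 1*5550 = (½ + (-7 + 47)/2) - 5550 = (½ + (½)*40) - 5550 = (½ + 20) - 5550 = 41/2 - 5550 = -11059/2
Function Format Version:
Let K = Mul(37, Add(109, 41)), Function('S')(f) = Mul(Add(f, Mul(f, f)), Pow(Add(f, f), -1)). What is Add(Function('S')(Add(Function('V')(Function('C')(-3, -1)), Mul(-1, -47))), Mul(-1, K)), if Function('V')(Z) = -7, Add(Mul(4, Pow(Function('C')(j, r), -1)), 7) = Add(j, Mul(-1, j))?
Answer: Rational(-11059, 2) ≈ -5529.5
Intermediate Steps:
Function('C')(j, r) = Rational(-4, 7) (Function('C')(j, r) = Mul(4, Pow(Add(-7, Add(j, Mul(-1, j))), -1)) = Mul(4, Pow(Add(-7, 0), -1)) = Mul(4, Pow(-7, -1)) = Mul(4, Rational(-1, 7)) = Rational(-4, 7))
Function('S')(f) = Mul(Rational(1, 2), Pow(f, -1), Add(f, Pow(f, 2))) (Function('S')(f) = Mul(Add(f, Pow(f, 2)), Pow(Mul(2, f), -1)) = Mul(Add(f, Pow(f, 2)), Mul(Rational(1, 2), Pow(f, -1))) = Mul(Rational(1, 2), Pow(f, -1), Add(f, Pow(f, 2))))
K = 5550 (K = Mul(37, 150) = 5550)
Add(Function('S')(Add(Function('V')(Function('C')(-3, -1)), Mul(-1, -47))), Mul(-1, K)) = Add(Add(Rational(1, 2), Mul(Rational(1, 2), Add(-7, Mul(-1, -47)))), Mul(-1, 5550)) = Add(Add(Rational(1, 2), Mul(Rational(1, 2), Add(-7, 47))), -5550) = Add(Add(Rational(1, 2), Mul(Rational(1, 2), 40)), -5550) = Add(Add(Rational(1, 2), 20), -5550) = Add(Rational(41, 2), -5550) = Rational(-11059, 2)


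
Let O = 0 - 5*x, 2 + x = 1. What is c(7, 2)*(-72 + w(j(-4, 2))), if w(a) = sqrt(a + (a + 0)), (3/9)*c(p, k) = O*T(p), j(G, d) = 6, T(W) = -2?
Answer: 2160 - 60*sqrt(3) ≈ 2056.1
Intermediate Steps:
x = -1 (x = -2 + 1 = -1)
O = 5 (O = 0 - 5*(-1) = 0 + 5 = 5)
c(p, k) = -30 (c(p, k) = 3*(5*(-2)) = 3*(-10) = -30)
w(a) = sqrt(2)*sqrt(a) (w(a) = sqrt(a + a) = sqrt(2*a) = sqrt(2)*sqrt(a))
c(7, 2)*(-72 + w(j(-4, 2))) = -30*(-72 + sqrt(2)*sqrt(6)) = -30*(-72 + 2*sqrt(3)) = 2160 - 60*sqrt(3)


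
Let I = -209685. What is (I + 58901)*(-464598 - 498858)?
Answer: 145273749504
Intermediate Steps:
(I + 58901)*(-464598 - 498858) = (-209685 + 58901)*(-464598 - 498858) = -150784*(-963456) = 145273749504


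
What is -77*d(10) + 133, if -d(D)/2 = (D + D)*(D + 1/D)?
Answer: 31241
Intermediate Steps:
d(D) = -4*D*(D + 1/D) (d(D) = -2*(D + D)*(D + 1/D) = -2*2*D*(D + 1/D) = -4*D*(D + 1/D))
-77*d(10) + 133 = -77*(-4 - 4*10²) + 133 = -77*(-4 - 4*100) + 133 = -77*(-4 - 400) + 133 = -77*(-404) + 133 = 31108 + 133 = 31241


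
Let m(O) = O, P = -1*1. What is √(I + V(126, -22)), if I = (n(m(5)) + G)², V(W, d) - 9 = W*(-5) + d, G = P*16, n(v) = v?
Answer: 3*I*√58 ≈ 22.847*I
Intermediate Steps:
P = -1
G = -16 (G = -1*16 = -16)
V(W, d) = 9 + d - 5*W (V(W, d) = 9 + (W*(-5) + d) = 9 + (-5*W + d) = 9 + (d - 5*W) = 9 + d - 5*W)
I = 121 (I = (5 - 16)² = (-11)² = 121)
√(I + V(126, -22)) = √(121 + (9 - 22 - 5*126)) = √(121 + (9 - 22 - 630)) = √(121 - 643) = √(-522) = 3*I*√58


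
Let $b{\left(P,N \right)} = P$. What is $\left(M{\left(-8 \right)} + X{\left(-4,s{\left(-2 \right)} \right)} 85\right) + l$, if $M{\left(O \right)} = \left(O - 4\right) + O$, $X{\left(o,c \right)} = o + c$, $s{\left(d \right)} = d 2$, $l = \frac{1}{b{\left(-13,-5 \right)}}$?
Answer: $- \frac{9101}{13} \approx -700.08$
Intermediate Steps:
$l = - \frac{1}{13}$ ($l = \frac{1}{-13} = - \frac{1}{13} \approx -0.076923$)
$s{\left(d \right)} = 2 d$
$X{\left(o,c \right)} = c + o$
$M{\left(O \right)} = -4 + 2 O$ ($M{\left(O \right)} = \left(O - 4\right) + O = \left(-4 + O\right) + O = -4 + 2 O$)
$\left(M{\left(-8 \right)} + X{\left(-4,s{\left(-2 \right)} \right)} 85\right) + l = \left(\left(-4 + 2 \left(-8\right)\right) + \left(2 \left(-2\right) - 4\right) 85\right) - \frac{1}{13} = \left(\left(-4 - 16\right) + \left(-4 - 4\right) 85\right) - \frac{1}{13} = \left(-20 - 680\right) - \frac{1}{13} = -700 - \frac{1}{13} = - \frac{9101}{13}$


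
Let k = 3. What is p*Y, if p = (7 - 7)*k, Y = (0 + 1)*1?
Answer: 0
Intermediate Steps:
Y = 1 (Y = 1*1 = 1)
p = 0 (p = (7 - 7)*3 = 0*3 = 0)
p*Y = 0*1 = 0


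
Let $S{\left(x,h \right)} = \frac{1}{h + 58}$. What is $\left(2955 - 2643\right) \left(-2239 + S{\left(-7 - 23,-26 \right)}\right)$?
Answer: $- \frac{2794233}{4} \approx -6.9856 \cdot 10^{5}$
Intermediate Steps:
$S{\left(x,h \right)} = \frac{1}{58 + h}$
$\left(2955 - 2643\right) \left(-2239 + S{\left(-7 - 23,-26 \right)}\right) = \left(2955 - 2643\right) \left(-2239 + \frac{1}{58 - 26}\right) = 312 \left(-2239 + \frac{1}{32}\right) = 312 \left(- \frac{71647}{32}\right) = - \frac{2794233}{4}$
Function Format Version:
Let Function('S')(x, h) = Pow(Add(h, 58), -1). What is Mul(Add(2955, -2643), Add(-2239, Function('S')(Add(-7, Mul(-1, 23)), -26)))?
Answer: Rational(-2794233, 4) ≈ -6.9856e+5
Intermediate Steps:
Function('S')(x, h) = Pow(Add(58, h), -1)
Mul(Add(2955, -2643), Add(-2239, Function('S')(Add(-7, Mul(-1, 23)), -26))) = Mul(Add(2955, -2643), Add(-2239, Pow(Add(58, -26), -1))) = Mul(312, Add(-2239, Pow(32, -1))) = Mul(312, Add(-2239, Rational(1, 32))) = Mul(312, Rational(-71647, 32)) = Rational(-2794233, 4)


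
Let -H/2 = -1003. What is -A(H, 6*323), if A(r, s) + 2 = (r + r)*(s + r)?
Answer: -15823326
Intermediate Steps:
H = 2006 (H = -2*(-1003) = 2006)
A(r, s) = -2 + 2*r*(r + s) (A(r, s) = -2 + (r + r)*(s + r) = -2 + (2*r)*(r + s) = -2 + 2*r*(r + s))
-A(H, 6*323) = -(-2 + 2*2006**2 + 2*2006*(6*323)) = -(-2 + 2*4024036 + 2*2006*1938) = -(-2 + 8048072 + 7775256) = -1*15823326 = -15823326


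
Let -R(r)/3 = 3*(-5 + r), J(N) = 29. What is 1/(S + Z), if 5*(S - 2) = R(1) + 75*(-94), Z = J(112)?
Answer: -5/6859 ≈ -0.00072897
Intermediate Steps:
Z = 29
R(r) = 45 - 9*r (R(r) = -9*(-5 + r) = -3*(-15 + 3*r) = 45 - 9*r)
S = -7004/5 (S = 2 + ((45 - 9*1) + 75*(-94))/5 = 2 + ((45 - 9) - 7050)/5 = 2 + (36 - 7050)/5 = 2 + (⅕)*(-7014) = 2 - 7014/5 = -7004/5 ≈ -1400.8)
1/(S + Z) = 1/(-7004/5 + 29) = 1/(-6859/5) = -5/6859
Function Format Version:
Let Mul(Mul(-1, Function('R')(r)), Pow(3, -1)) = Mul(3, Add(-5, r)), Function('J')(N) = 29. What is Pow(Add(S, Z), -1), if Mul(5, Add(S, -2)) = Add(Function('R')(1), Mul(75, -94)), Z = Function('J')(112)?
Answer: Rational(-5, 6859) ≈ -0.00072897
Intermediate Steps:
Z = 29
Function('R')(r) = Add(45, Mul(-9, r)) (Function('R')(r) = Mul(-3, Mul(3, Add(-5, r))) = Mul(-3, Add(-15, Mul(3, r))) = Add(45, Mul(-9, r)))
S = Rational(-7004, 5) (S = Add(2, Mul(Rational(1, 5), Add(Add(45, Mul(-9, 1)), Mul(75, -94)))) = Add(2, Mul(Rational(1, 5), Add(Add(45, -9), -7050))) = Add(2, Mul(Rational(1, 5), Add(36, -7050))) = Add(2, Mul(Rational(1, 5), -7014)) = Add(2, Rational(-7014, 5)) = Rational(-7004, 5) ≈ -1400.8)
Pow(Add(S, Z), -1) = Pow(Add(Rational(-7004, 5), 29), -1) = Pow(Rational(-6859, 5), -1) = Rational(-5, 6859)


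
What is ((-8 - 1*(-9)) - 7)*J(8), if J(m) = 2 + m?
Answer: -60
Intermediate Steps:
((-8 - 1*(-9)) - 7)*J(8) = ((-8 - 1*(-9)) - 7)*(2 + 8) = ((-8 + 9) - 7)*10 = (1 - 7)*10 = -6*10 = -60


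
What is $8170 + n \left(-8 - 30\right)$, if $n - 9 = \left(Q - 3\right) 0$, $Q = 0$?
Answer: $7828$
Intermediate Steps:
$n = 9$ ($n = 9 + \left(0 - 3\right) 0 = 9 - 0 = 9 + 0 = 9$)
$8170 + n \left(-8 - 30\right) = 8170 + 9 \left(-8 - 30\right) = 8170 + 9 \left(-38\right) = 8170 - 342 = 7828$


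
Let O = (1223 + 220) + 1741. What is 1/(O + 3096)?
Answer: 1/6280 ≈ 0.00015924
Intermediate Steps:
O = 3184 (O = 1443 + 1741 = 3184)
1/(O + 3096) = 1/(3184 + 3096) = 1/6280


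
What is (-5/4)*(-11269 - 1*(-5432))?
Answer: 29185/4 ≈ 7296.3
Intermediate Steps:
(-5/4)*(-11269 - 1*(-5432)) = (-5*1/4)*(-11269 + 5432) = -5/4*(-5837) = 29185/4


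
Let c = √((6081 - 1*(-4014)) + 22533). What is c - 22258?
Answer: -22258 + 2*√8157 ≈ -22077.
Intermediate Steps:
c = 2*√8157 (c = √((6081 + 4014) + 22533) = √(10095 + 22533) = √32628 = 2*√8157 ≈ 180.63)
c - 22258 = 2*√8157 - 22258 = -22258 + 2*√8157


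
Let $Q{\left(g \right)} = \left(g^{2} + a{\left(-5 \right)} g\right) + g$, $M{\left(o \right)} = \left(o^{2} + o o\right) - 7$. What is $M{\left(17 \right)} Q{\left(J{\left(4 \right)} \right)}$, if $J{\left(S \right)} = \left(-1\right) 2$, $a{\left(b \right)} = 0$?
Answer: $1142$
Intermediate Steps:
$M{\left(o \right)} = -7 + 2 o^{2}$ ($M{\left(o \right)} = \left(o^{2} + o^{2}\right) - 7 = 2 o^{2} - 7 = -7 + 2 o^{2}$)
$J{\left(S \right)} = -2$
$Q{\left(g \right)} = g + g^{2}$ ($Q{\left(g \right)} = \left(g^{2} + 0 g\right) + g = \left(g^{2} + 0\right) + g = g^{2} + g = g + g^{2}$)
$M{\left(17 \right)} Q{\left(J{\left(4 \right)} \right)} = \left(-7 + 2 \cdot 17^{2}\right) \left(- 2 \left(1 - 2\right)\right) = \left(-7 + 2 \cdot 289\right) \left(\left(-2\right) \left(-1\right)\right) = \left(-7 + 578\right) 2 = 571 \cdot 2 = 1142$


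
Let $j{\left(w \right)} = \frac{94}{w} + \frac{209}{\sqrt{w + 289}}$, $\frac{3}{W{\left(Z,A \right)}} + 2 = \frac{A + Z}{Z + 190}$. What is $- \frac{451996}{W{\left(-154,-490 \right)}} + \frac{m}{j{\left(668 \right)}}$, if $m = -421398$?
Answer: $\frac{35841016678345408}{11955510711} - \frac{893180030472 \sqrt{957}}{442796693} \approx 2.9355 \cdot 10^{6}$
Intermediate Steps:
$W{\left(Z,A \right)} = \frac{3}{-2 + \frac{A + Z}{190 + Z}}$ ($W{\left(Z,A \right)} = \frac{3}{-2 + \frac{A + Z}{Z + 190}} = \frac{3}{-2 + \frac{A + Z}{190 + Z}}$)
$j{\left(w \right)} = \frac{94}{w} + \frac{209}{\sqrt{289 + w}}$
$- \frac{451996}{W{\left(-154,-490 \right)}} + \frac{m}{j{\left(668 \right)}} = - \frac{451996}{3 \frac{1}{-380 - 490 - -154} \left(190 - 154\right)} - \frac{421398}{\frac{94}{668} + \frac{209}{\sqrt{289 + 668}}} = - \frac{451996}{3 \frac{1}{-380 - 490 + 154} \cdot 36} - \frac{421398}{94 \cdot \frac{1}{668} + \frac{209}{\sqrt{957}}} = - \frac{451996}{3 \frac{1}{-716} \cdot 36} - \frac{421398}{\frac{47}{334} + 209 \frac{\sqrt{957}}{957}} = - \frac{451996}{3 \left(- \frac{1}{716}\right) 36} - \frac{421398}{\frac{47}{334} + \frac{19 \sqrt{957}}{87}} = - \frac{451996}{- \frac{27}{179}} - \frac{421398}{\frac{47}{334} + \frac{19 \sqrt{957}}{87}} = \left(-451996\right) \left(- \frac{179}{27}\right) - \frac{421398}{\frac{47}{334} + \frac{19 \sqrt{957}}{87}} = \frac{80907284}{27} - \frac{421398}{\frac{47}{334} + \frac{19 \sqrt{957}}{87}}$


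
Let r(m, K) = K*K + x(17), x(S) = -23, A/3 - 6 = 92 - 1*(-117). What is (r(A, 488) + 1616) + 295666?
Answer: 535403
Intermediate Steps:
A = 645 (A = 18 + 3*(92 - 1*(-117)) = 18 + 3*(92 + 117) = 18 + 3*209 = 18 + 627 = 645)
r(m, K) = -23 + K² (r(m, K) = K*K - 23 = K² - 23 = -23 + K²)
(r(A, 488) + 1616) + 295666 = ((-23 + 488²) + 1616) + 295666 = ((-23 + 238144) + 1616) + 295666 = (238121 + 1616) + 295666 = 239737 + 295666 = 535403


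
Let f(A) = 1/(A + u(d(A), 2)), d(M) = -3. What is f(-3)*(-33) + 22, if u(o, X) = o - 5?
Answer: 25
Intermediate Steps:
u(o, X) = -5 + o
f(A) = 1/(-8 + A) (f(A) = 1/(A + (-5 - 3)) = 1/(A - 8) = 1/(-8 + A))
f(-3)*(-33) + 22 = -33/(-8 - 3) + 22 = -33/(-11) + 22 = -1/11*(-33) + 22 = 3 + 22 = 25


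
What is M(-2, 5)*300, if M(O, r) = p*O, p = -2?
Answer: 1200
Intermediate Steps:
M(O, r) = -2*O
M(-2, 5)*300 = -2*(-2)*300 = 4*300 = 1200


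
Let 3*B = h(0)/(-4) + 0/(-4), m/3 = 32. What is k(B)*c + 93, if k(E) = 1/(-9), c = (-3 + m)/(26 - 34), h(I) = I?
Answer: 2263/24 ≈ 94.292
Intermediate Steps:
m = 96 (m = 3*32 = 96)
B = 0 (B = (0/(-4) + 0/(-4))/3 = (0*(-1/4) + 0*(-1/4))/3 = (0 + 0)/3 = (1/3)*0 = 0)
c = -93/8 (c = (-3 + 96)/(26 - 34) = 93/(-8) = 93*(-1/8) = -93/8 ≈ -11.625)
k(E) = -1/9
k(B)*c + 93 = -1/9*(-93/8) + 93 = 31/24 + 93 = 2263/24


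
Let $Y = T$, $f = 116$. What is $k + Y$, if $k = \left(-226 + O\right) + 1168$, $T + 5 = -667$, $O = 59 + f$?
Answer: $445$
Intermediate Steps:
$O = 175$ ($O = 59 + 116 = 175$)
$T = -672$ ($T = -5 - 667 = -672$)
$k = 1117$ ($k = \left(-226 + 175\right) + 1168 = -51 + 1168 = 1117$)
$Y = -672$
$k + Y = 1117 - 672 = 445$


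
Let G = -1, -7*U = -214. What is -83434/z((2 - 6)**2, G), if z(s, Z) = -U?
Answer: 292019/107 ≈ 2729.1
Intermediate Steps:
U = 214/7 (U = -1/7*(-214) = 214/7 ≈ 30.571)
z(s, Z) = -214/7 (z(s, Z) = -1*214/7 = -214/7)
-83434/z((2 - 6)**2, G) = -83434/(-214/7) = -83434*(-7/214) = 292019/107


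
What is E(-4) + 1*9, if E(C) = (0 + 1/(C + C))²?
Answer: 577/64 ≈ 9.0156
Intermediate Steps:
E(C) = 1/(4*C²) (E(C) = (0 + 1/(2*C))² = (1/(2*C))² = 1/(4*C²))
E(-4) + 1*9 = (¼)/(-4)² + 1*9 = (¼)*(1/16) + 9 = 1/64 + 9 = 577/64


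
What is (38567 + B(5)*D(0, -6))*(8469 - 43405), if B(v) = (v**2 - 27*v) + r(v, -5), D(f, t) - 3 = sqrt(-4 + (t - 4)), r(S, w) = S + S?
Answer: -1336895912 + 3493600*I*sqrt(14) ≈ -1.3369e+9 + 1.3072e+7*I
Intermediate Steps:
r(S, w) = 2*S
D(f, t) = 3 + sqrt(-8 + t) (D(f, t) = 3 + sqrt(-4 + (t - 4)) = 3 + sqrt(-4 + (-4 + t)) = 3 + sqrt(-8 + t))
B(v) = v**2 - 25*v (B(v) = (v**2 - 27*v) + 2*v = v**2 - 25*v)
(38567 + B(5)*D(0, -6))*(8469 - 43405) = (38567 + (5*(-25 + 5))*(3 + sqrt(-8 - 6)))*(8469 - 43405) = (38567 + (5*(-20))*(3 + sqrt(-14)))*(-34936) = (38567 - 100*(3 + I*sqrt(14)))*(-34936) = (38567 + (-300 - 100*I*sqrt(14)))*(-34936) = (38267 - 100*I*sqrt(14))*(-34936) = -1336895912 + 3493600*I*sqrt(14)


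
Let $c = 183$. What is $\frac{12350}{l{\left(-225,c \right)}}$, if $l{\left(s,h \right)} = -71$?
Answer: $- \frac{12350}{71} \approx -173.94$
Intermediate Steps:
$\frac{12350}{l{\left(-225,c \right)}} = \frac{12350}{-71} = 12350 \left(- \frac{1}{71}\right) = - \frac{12350}{71}$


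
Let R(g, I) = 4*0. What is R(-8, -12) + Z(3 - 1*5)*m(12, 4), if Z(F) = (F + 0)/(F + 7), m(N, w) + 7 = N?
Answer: -2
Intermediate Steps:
m(N, w) = -7 + N
Z(F) = F/(7 + F)
R(g, I) = 0
R(-8, -12) + Z(3 - 1*5)*m(12, 4) = 0 + ((3 - 1*5)/(7 + (3 - 1*5)))*(-7 + 12) = 0 + ((3 - 5)/(7 + (3 - 5)))*5 = 0 - 2/(7 - 2)*5 = 0 - 2/5*5 = 0 - 2*⅕*5 = 0 - ⅖*5 = 0 - 2 = -2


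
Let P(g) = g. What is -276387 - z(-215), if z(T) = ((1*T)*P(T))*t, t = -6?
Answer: 963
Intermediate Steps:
z(T) = -6*T² (z(T) = ((1*T)*T)*(-6) = (T*T)*(-6) = T²*(-6) = -6*T²)
-276387 - z(-215) = -276387 - (-6)*(-215)² = -276387 - (-6)*46225 = -276387 - 1*(-277350) = -276387 + 277350 = 963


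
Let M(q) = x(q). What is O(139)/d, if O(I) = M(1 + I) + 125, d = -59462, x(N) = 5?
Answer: -5/2287 ≈ -0.0021863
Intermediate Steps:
M(q) = 5
O(I) = 130 (O(I) = 5 + 125 = 130)
O(139)/d = 130/(-59462) = 130*(-1/59462) = -5/2287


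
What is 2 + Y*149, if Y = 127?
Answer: 18925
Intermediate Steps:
2 + Y*149 = 2 + 127*149 = 2 + 18923 = 18925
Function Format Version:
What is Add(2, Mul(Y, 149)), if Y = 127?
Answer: 18925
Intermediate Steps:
Add(2, Mul(Y, 149)) = Add(2, Mul(127, 149)) = Add(2, 18923) = 18925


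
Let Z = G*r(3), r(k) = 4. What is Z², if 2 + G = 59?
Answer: 51984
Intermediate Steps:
G = 57 (G = -2 + 59 = 57)
Z = 228 (Z = 57*4 = 228)
Z² = 228² = 51984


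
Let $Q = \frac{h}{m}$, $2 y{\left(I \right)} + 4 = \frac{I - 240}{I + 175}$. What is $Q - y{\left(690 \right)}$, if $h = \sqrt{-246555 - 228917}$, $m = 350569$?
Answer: $\frac{301}{173} + \frac{4 i \sqrt{29717}}{350569} \approx 1.7399 + 0.0019669 i$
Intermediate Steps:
$y{\left(I \right)} = -2 + \frac{-240 + I}{2 \left(175 + I\right)}$ ($y{\left(I \right)} = -2 + \frac{\left(I - 240\right) \frac{1}{I + 175}}{2} = -2 + \frac{\left(-240 + I\right) \frac{1}{175 + I}}{2} = -2 + \frac{\frac{1}{175 + I} \left(-240 + I\right)}{2} = -2 + \frac{-240 + I}{2 \left(175 + I\right)}$)
$h = 4 i \sqrt{29717}$ ($h = \sqrt{-475472} = 4 i \sqrt{29717} \approx 689.54 i$)
$Q = \frac{4 i \sqrt{29717}}{350569} \approx 0.0019669 i$
$Q - y{\left(690 \right)} = \frac{4 i \sqrt{29717}}{350569} - \frac{-940 - 2070}{2 \left(175 + 690\right)} = \frac{4 i \sqrt{29717}}{350569} - \frac{-940 - 2070}{2 \cdot 865} = \frac{4 i \sqrt{29717}}{350569} - \frac{1}{2} \cdot \frac{1}{865} \left(-3010\right) = \frac{4 i \sqrt{29717}}{350569} - - \frac{301}{173} = \frac{4 i \sqrt{29717}}{350569} + \frac{301}{173} = \frac{301}{173} + \frac{4 i \sqrt{29717}}{350569}$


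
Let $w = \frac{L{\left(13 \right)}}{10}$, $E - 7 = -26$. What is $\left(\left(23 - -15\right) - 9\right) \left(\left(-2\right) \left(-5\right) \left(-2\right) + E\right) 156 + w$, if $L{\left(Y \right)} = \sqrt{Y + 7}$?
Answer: $-176436 + \frac{\sqrt{5}}{5} \approx -1.7644 \cdot 10^{5}$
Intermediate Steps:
$E = -19$ ($E = 7 - 26 = -19$)
$L{\left(Y \right)} = \sqrt{7 + Y}$
$w = \frac{\sqrt{5}}{5}$ ($w = \frac{\sqrt{7 + 13}}{10} = \sqrt{20} \cdot \frac{1}{10} = 2 \sqrt{5} \cdot \frac{1}{10} = \frac{\sqrt{5}}{5} \approx 0.44721$)
$\left(\left(23 - -15\right) - 9\right) \left(\left(-2\right) \left(-5\right) \left(-2\right) + E\right) 156 + w = \left(\left(23 - -15\right) - 9\right) \left(\left(-2\right) \left(-5\right) \left(-2\right) - 19\right) 156 + \frac{\sqrt{5}}{5} = \left(\left(23 + 15\right) - 9\right) \left(10 \left(-2\right) - 19\right) 156 + \frac{\sqrt{5}}{5} = \left(38 - 9\right) \left(-20 - 19\right) 156 + \frac{\sqrt{5}}{5} = 29 \left(-39\right) 156 + \frac{\sqrt{5}}{5} = \left(-1131\right) 156 + \frac{\sqrt{5}}{5} = -176436 + \frac{\sqrt{5}}{5}$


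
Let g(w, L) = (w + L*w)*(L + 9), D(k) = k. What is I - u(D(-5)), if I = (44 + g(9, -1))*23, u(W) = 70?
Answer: 942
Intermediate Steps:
g(w, L) = (9 + L)*(w + L*w) (g(w, L) = (w + L*w)*(9 + L) = (9 + L)*(w + L*w))
I = 1012 (I = (44 + 9*(9 + (-1)² + 10*(-1)))*23 = (44 + 9*(9 + 1 - 10))*23 = (44 + 9*0)*23 = (44 + 0)*23 = 44*23 = 1012)
I - u(D(-5)) = 1012 - 1*70 = 1012 - 70 = 942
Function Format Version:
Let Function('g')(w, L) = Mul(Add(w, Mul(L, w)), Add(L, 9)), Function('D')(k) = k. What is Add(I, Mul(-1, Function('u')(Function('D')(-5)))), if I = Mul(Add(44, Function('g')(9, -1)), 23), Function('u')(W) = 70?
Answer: 942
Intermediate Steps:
Function('g')(w, L) = Mul(Add(9, L), Add(w, Mul(L, w))) (Function('g')(w, L) = Mul(Add(w, Mul(L, w)), Add(9, L)) = Mul(Add(9, L), Add(w, Mul(L, w))))
I = 1012 (I = Mul(Add(44, Mul(9, Add(9, Pow(-1, 2), Mul(10, -1)))), 23) = Mul(Add(44, Mul(9, Add(9, 1, -10))), 23) = Mul(Add(44, Mul(9, 0)), 23) = Mul(Add(44, 0), 23) = Mul(44, 23) = 1012)
Add(I, Mul(-1, Function('u')(Function('D')(-5)))) = Add(1012, Mul(-1, 70)) = Add(1012, -70) = 942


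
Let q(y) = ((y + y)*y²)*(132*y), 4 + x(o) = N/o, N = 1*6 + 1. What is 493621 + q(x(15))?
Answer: 9024216703/16875 ≈ 5.3477e+5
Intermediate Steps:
N = 7 (N = 6 + 1 = 7)
x(o) = -4 + 7/o
q(y) = 264*y⁴ (q(y) = ((2*y)*y²)*(132*y) = (2*y³)*(132*y) = 264*y⁴)
493621 + q(x(15)) = 493621 + 264*(-4 + 7/15)⁴ = 493621 + 264*(-53/15)⁴ = 493621 + 264*(7890481/50625) = 493621 + 694362328/16875 = 9024216703/16875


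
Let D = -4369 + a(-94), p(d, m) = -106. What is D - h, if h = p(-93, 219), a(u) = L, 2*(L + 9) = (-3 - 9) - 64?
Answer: -4310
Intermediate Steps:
L = -47 (L = -9 + ((-3 - 9) - 64)/2 = -9 + (-12 - 64)/2 = -9 + (1/2)*(-76) = -9 - 38 = -47)
a(u) = -47
h = -106
D = -4416 (D = -4369 - 47 = -4416)
D - h = -4416 - 1*(-106) = -4416 + 106 = -4310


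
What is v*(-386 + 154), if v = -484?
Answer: 112288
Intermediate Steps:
v*(-386 + 154) = -484*(-386 + 154) = -484*(-232) = 112288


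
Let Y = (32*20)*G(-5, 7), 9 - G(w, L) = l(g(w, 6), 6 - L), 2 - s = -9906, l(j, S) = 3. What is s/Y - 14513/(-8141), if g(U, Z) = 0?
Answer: 34097737/7815360 ≈ 4.3629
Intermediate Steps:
s = 9908 (s = 2 - 1*(-9906) = 2 + 9906 = 9908)
G(w, L) = 6 (G(w, L) = 9 - 1*3 = 9 - 3 = 6)
Y = 3840 (Y = (32*20)*6 = 640*6 = 3840)
s/Y - 14513/(-8141) = 9908/3840 - 14513/(-8141) = 9908*(1/3840) - 14513*(-1/8141) = 2477/960 + 14513/8141 = 34097737/7815360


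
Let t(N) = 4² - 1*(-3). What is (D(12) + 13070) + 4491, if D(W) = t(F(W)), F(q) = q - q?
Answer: 17580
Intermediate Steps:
F(q) = 0
t(N) = 19 (t(N) = 16 + 3 = 19)
D(W) = 19
(D(12) + 13070) + 4491 = (19 + 13070) + 4491 = 13089 + 4491 = 17580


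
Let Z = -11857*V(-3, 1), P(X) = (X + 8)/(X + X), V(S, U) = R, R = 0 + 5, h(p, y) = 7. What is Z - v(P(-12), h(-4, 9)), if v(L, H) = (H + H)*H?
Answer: -59383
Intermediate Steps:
R = 5
V(S, U) = 5
P(X) = (8 + X)/(2*X) (P(X) = (8 + X)/((2*X)) = (8 + X)*(1/(2*X)) = (8 + X)/(2*X))
Z = -59285 (Z = -11857*5 = -59285)
v(L, H) = 2*H² (v(L, H) = (2*H)*H = 2*H²)
Z - v(P(-12), h(-4, 9)) = -59285 - 2*7² = -59285 - 2*49 = -59285 - 1*98 = -59285 - 98 = -59383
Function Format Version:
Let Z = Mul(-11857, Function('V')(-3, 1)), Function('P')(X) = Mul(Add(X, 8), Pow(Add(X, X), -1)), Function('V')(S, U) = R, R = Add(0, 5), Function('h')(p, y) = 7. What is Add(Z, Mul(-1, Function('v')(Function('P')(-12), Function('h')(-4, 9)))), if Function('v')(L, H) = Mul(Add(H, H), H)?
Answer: -59383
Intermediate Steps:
R = 5
Function('V')(S, U) = 5
Function('P')(X) = Mul(Rational(1, 2), Pow(X, -1), Add(8, X)) (Function('P')(X) = Mul(Add(8, X), Pow(Mul(2, X), -1)) = Mul(Add(8, X), Mul(Rational(1, 2), Pow(X, -1))) = Mul(Rational(1, 2), Pow(X, -1), Add(8, X)))
Z = -59285 (Z = Mul(-11857, 5) = -59285)
Function('v')(L, H) = Mul(2, Pow(H, 2)) (Function('v')(L, H) = Mul(Mul(2, H), H) = Mul(2, Pow(H, 2)))
Add(Z, Mul(-1, Function('v')(Function('P')(-12), Function('h')(-4, 9)))) = Add(-59285, Mul(-1, Mul(2, Pow(7, 2)))) = Add(-59285, Mul(-1, Mul(2, 49))) = Add(-59285, Mul(-1, 98)) = Add(-59285, -98) = -59383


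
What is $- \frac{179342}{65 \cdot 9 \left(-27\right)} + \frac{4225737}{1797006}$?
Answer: $\frac{129674721989}{9461236590} \approx 13.706$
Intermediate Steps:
$- \frac{179342}{65 \cdot 9 \left(-27\right)} + \frac{4225737}{1797006} = - \frac{179342}{585 \left(-27\right)} + 4225737 \cdot \frac{1}{1797006} = - \frac{179342}{-15795} + \frac{1408579}{599002} = \left(-179342\right) \left(- \frac{1}{15795}\right) + \frac{1408579}{599002} = \frac{179342}{15795} + \frac{1408579}{599002} = \frac{129674721989}{9461236590}$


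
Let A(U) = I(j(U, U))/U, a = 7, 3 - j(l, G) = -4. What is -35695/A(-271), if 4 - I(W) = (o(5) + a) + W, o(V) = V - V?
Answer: -1934669/2 ≈ -9.6733e+5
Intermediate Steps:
j(l, G) = 7 (j(l, G) = 3 - 1*(-4) = 3 + 4 = 7)
o(V) = 0
I(W) = -3 - W (I(W) = 4 - ((0 + 7) + W) = 4 - (7 + W) = 4 + (-7 - W) = -3 - W)
A(U) = -10/U (A(U) = (-3 - 1*7)/U = (-3 - 7)/U = -10/U)
-35695/A(-271) = -35695/((-10/(-271))) = -35695/((-10*(-1/271))) = -35695/10/271 = -35695*271/10 = -1934669/2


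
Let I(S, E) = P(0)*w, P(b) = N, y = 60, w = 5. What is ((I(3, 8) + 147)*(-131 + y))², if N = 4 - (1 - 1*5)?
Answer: 176278729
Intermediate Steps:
N = 8 (N = 4 - (1 - 5) = 4 - 1*(-4) = 4 + 4 = 8)
P(b) = 8
I(S, E) = 40 (I(S, E) = 8*5 = 40)
((I(3, 8) + 147)*(-131 + y))² = ((40 + 147)*(-131 + 60))² = (187*(-71))² = (-13277)² = 176278729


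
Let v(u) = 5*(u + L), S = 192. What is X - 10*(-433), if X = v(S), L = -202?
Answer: 4280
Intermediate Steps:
v(u) = -1010 + 5*u (v(u) = 5*(u - 202) = 5*(-202 + u) = -1010 + 5*u)
X = -50 (X = -1010 + 5*192 = -1010 + 960 = -50)
X - 10*(-433) = -50 - 10*(-433) = -50 - 1*(-4330) = -50 + 4330 = 4280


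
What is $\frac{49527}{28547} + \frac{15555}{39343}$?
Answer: $\frac{2392589346}{1123124621} \approx 2.1303$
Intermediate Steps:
$\frac{49527}{28547} + \frac{15555}{39343} = \frac{2392589346}{1123124621}$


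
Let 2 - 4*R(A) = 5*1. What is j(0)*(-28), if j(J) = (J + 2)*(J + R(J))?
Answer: 42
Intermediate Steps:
R(A) = -3/4 (R(A) = 1/2 - 5/4 = -3/4)
j(J) = (2 + J)*(-3/4 + J) (j(J) = (J + 2)*(J - 3/4) = (2 + J)*(-3/4 + J))
j(0)*(-28) = (-3/2 + 0**2 + (5/4)*0)*(-28) = (-3/2 + 0 + 0)*(-28) = -3/2*(-28) = 42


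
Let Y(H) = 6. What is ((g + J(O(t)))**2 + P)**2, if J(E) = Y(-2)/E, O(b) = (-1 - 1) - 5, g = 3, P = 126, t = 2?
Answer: 40947201/2401 ≈ 17054.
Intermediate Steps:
O(b) = -7 (O(b) = -2 - 5 = -7)
J(E) = 6/E
((g + J(O(t)))**2 + P)**2 = ((3 + 6/(-7))**2 + 126)**2 = ((3 + 6*(-1/7))**2 + 126)**2 = ((3 - 6/7)**2 + 126)**2 = ((15/7)**2 + 126)**2 = (225/49 + 126)**2 = (6399/49)**2 = 40947201/2401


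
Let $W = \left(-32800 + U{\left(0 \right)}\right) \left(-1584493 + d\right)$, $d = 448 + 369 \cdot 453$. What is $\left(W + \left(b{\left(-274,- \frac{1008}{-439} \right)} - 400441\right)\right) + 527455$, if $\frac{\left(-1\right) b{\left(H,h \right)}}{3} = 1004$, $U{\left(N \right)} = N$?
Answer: $46474050402$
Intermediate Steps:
$b{\left(H,h \right)} = -3012$ ($b{\left(H,h \right)} = \left(-3\right) 1004 = -3012$)
$d = 167605$ ($d = 448 + 167157 = 167605$)
$W = 46473926400$ ($W = \left(-32800 + 0\right) \left(-1584493 + 167605\right) = \left(-32800\right) \left(-1416888\right) = 46473926400$)
$\left(W + \left(b{\left(-274,- \frac{1008}{-439} \right)} - 400441\right)\right) + 527455 = \left(46473926400 - 403453\right) + 527455 = 46473522947 + 527455 = 46474050402$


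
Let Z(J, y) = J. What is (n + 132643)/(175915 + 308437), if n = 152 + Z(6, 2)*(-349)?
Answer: 130701/484352 ≈ 0.26985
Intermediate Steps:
n = -1942 (n = 152 + 6*(-349) = 152 - 2094 = -1942)
(n + 132643)/(175915 + 308437) = (-1942 + 132643)/(175915 + 308437) = 130701/484352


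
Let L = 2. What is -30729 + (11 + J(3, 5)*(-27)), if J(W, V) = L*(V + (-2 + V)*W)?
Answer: -31474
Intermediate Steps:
J(W, V) = 2*V + 2*W*(-2 + V) (J(W, V) = 2*(V + (-2 + V)*W) = 2*(V + W*(-2 + V)) = 2*V + 2*W*(-2 + V))
-30729 + (11 + J(3, 5)*(-27)) = -30729 + (11 + (-4*3 + 2*5 + 2*5*3)*(-27)) = -30729 + (11 + (-12 + 10 + 30)*(-27)) = -30729 + (11 + 28*(-27)) = -30729 + (11 - 756) = -30729 - 745 = -31474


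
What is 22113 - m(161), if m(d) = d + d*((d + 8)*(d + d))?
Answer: -8739346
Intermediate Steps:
m(d) = d + 2*d²*(8 + d) (m(d) = d + d*((8 + d)*(2*d)) = d + d*(2*d*(8 + d)) = d + 2*d²*(8 + d))
22113 - m(161) = 22113 - 161*(1 + 2*161² + 16*161) = 22113 - 161*(1 + 2*25921 + 2576) = 22113 - 161*(1 + 51842 + 2576) = 22113 - 161*54419 = 22113 - 1*8761459 = 22113 - 8761459 = -8739346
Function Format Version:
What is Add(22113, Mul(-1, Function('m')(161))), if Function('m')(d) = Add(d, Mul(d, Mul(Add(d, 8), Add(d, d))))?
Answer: -8739346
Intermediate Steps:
Function('m')(d) = Add(d, Mul(2, Pow(d, 2), Add(8, d))) (Function('m')(d) = Add(d, Mul(d, Mul(Add(8, d), Mul(2, d)))) = Add(d, Mul(d, Mul(2, d, Add(8, d)))) = Add(d, Mul(2, Pow(d, 2), Add(8, d))))
Add(22113, Mul(-1, Function('m')(161))) = Add(22113, Mul(-1, Mul(161, Add(1, Mul(2, Pow(161, 2)), Mul(16, 161))))) = Add(22113, Mul(-1, Mul(161, Add(1, Mul(2, 25921), 2576)))) = Add(22113, Mul(-1, Mul(161, Add(1, 51842, 2576)))) = Add(22113, Mul(-1, Mul(161, 54419))) = Add(22113, Mul(-1, 8761459)) = Add(22113, -8761459) = -8739346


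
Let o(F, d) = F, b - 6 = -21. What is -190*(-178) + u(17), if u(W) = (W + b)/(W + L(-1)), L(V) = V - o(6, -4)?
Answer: 169101/5 ≈ 33820.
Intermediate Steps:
b = -15 (b = 6 - 21 = -15)
L(V) = -6 + V (L(V) = V - 1*6 = V - 6 = -6 + V)
u(W) = (-15 + W)/(-7 + W) (u(W) = (W - 15)/(W + (-6 - 1)) = (-15 + W)/(W - 7) = (-15 + W)/(-7 + W))
-190*(-178) + u(17) = -190*(-178) + (-15 + 17)/(-7 + 17) = 33820 + 2/10 = 33820 + (⅒)*2 = 33820 + ⅕ = 169101/5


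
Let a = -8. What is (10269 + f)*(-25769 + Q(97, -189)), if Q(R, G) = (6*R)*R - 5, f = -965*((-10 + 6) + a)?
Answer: 670327320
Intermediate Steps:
f = 11580 (f = -965*((-10 + 6) - 8) = -965*(-4 - 8) = -965*(-12) = 11580)
Q(R, G) = -5 + 6*R**2 (Q(R, G) = 6*R**2 - 5 = -5 + 6*R**2)
(10269 + f)*(-25769 + Q(97, -189)) = (10269 + 11580)*(-25769 + (-5 + 6*97**2)) = 21849*(-25769 + (-5 + 6*9409)) = 21849*(-25769 + (-5 + 56454)) = 21849*(-25769 + 56449) = 21849*30680 = 670327320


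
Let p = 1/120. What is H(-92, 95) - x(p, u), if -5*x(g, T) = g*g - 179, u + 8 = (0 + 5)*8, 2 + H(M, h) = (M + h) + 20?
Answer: -1065599/72000 ≈ -14.800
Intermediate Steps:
H(M, h) = 18 + M + h (H(M, h) = -2 + ((M + h) + 20) = -2 + (20 + M + h) = 18 + M + h)
p = 1/120 ≈ 0.0083333
u = 32 (u = -8 + (0 + 5)*8 = -8 + 5*8 = -8 + 40 = 32)
x(g, T) = 179/5 - g²/5 (x(g, T) = -(g*g - 179)/5 = -(g² - 179)/5 = -(-179 + g²)/5 = 179/5 - g²/5)
H(-92, 95) - x(p, u) = (18 - 92 + 95) - (179/5 - (1/120)²/5) = 21 - (179/5 - ⅕*1/14400) = 21 - (179/5 - 1/72000) = 21 - 1*2577599/72000 = 21 - 2577599/72000 = -1065599/72000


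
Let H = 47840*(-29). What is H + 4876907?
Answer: 3489547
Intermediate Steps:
H = -1387360
H + 4876907 = -1387360 + 4876907 = 3489547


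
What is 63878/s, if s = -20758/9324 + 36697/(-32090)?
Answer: -2389094370810/126035881 ≈ -18956.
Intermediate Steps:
s = -126035881/37400895 (s = -20758*1/9324 + 36697*(-1/32090) = -10379/4662 - 36697/32090 = -126035881/37400895 ≈ -3.3699)
63878/s = 63878/(-126035881/37400895) = 63878*(-37400895/126035881) = -2389094370810/126035881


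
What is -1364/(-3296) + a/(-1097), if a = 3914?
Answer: -2851059/903928 ≈ -3.1541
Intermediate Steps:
-1364/(-3296) + a/(-1097) = -1364/(-3296) + 3914/(-1097) = -1364*(-1/3296) + 3914*(-1/1097) = 341/824 - 3914/1097 = -2851059/903928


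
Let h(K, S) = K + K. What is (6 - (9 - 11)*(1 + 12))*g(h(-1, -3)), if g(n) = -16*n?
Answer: 1024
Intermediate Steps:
h(K, S) = 2*K
(6 - (9 - 11)*(1 + 12))*g(h(-1, -3)) = (6 - (9 - 11)*(1 + 12))*(-32*(-1)) = (6 - (-2)*13)*(-16*(-2)) = (6 - 1*(-26))*32 = (6 + 26)*32 = 32*32 = 1024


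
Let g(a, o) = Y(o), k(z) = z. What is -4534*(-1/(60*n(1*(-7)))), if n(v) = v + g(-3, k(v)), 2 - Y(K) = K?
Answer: 2267/60 ≈ 37.783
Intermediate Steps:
Y(K) = 2 - K
g(a, o) = 2 - o
n(v) = 2 (n(v) = v + (2 - v) = 2)
-4534*(-1/(60*n(1*(-7)))) = -4534/(((3*(-4))*5)*2) = -4534/(-12*5*2) = -4534/((-60*2)) = -4534/(-120) = -4534*(-1/120) = 2267/60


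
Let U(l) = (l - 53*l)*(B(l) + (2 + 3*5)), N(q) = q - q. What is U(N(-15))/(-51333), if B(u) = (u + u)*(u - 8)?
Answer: 0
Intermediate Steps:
N(q) = 0
B(u) = 2*u*(-8 + u) (B(u) = (2*u)*(-8 + u) = 2*u*(-8 + u))
U(l) = -52*l*(17 + 2*l*(-8 + l)) (U(l) = (l - 53*l)*(2*l*(-8 + l) + (2 + 3*5)) = (-52*l)*(2*l*(-8 + l) + (2 + 15)) = (-52*l)*(2*l*(-8 + l) + 17) = (-52*l)*(17 + 2*l*(-8 + l)) = -52*l*(17 + 2*l*(-8 + l)))
U(N(-15))/(-51333) = -52*0*(17 + 2*0*(-8 + 0))/(-51333) = -52*0*(17 + 2*0*(-8))*(-1/51333) = -52*0*(17 + 0)*(-1/51333) = -52*0*17*(-1/51333) = 0*(-1/51333) = 0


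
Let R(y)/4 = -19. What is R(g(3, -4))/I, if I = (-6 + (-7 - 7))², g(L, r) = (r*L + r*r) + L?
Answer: -19/100 ≈ -0.19000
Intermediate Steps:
g(L, r) = L + r² + L*r (g(L, r) = (L*r + r²) + L = (r² + L*r) + L = L + r² + L*r)
R(y) = -76 (R(y) = 4*(-19) = -76)
I = 400 (I = (-6 - 14)² = (-20)² = 400)
R(g(3, -4))/I = -76/400 = -76*1/400 = -19/100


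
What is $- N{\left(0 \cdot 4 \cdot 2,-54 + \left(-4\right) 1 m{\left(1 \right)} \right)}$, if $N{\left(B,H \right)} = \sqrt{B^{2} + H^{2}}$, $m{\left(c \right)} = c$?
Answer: $-58$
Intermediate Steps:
$- N{\left(0 \cdot 4 \cdot 2,-54 + \left(-4\right) 1 m{\left(1 \right)} \right)} = - \sqrt{\left(0 \cdot 4 \cdot 2\right)^{2} + \left(-54 + \left(-4\right) 1 \cdot 1\right)^{2}} = - \sqrt{\left(0 \cdot 2\right)^{2} + \left(-54 - 4\right)^{2}} = - \sqrt{0^{2} + \left(-54 - 4\right)^{2}} = - \sqrt{0 + \left(-58\right)^{2}} = - \sqrt{0 + 3364} = - \sqrt{3364} = \left(-1\right) 58 = -58$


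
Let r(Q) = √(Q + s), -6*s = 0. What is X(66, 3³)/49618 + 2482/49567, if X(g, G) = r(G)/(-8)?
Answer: 34/679 - 3*√3/396944 ≈ 0.050061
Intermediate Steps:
s = 0 (s = -⅙*0 = 0)
r(Q) = √Q (r(Q) = √(Q + 0) = √Q)
X(g, G) = -√G/8 (X(g, G) = √G/(-8) = √G*(-⅛) = -√G/8)
X(66, 3³)/49618 + 2482/49567 = -3*√3/8/49618 + 2482/49567 = -3*√3/8*(1/49618) + 2482*(1/49567) = -3*√3/8*(1/49618) + 34/679 = -3*√3/396944 + 34/679 = 34/679 - 3*√3/396944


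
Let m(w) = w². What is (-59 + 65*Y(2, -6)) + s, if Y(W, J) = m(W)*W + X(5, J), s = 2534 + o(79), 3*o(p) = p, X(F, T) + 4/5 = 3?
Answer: 9493/3 ≈ 3164.3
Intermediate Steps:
X(F, T) = 11/5 (X(F, T) = -⅘ + 3 = 11/5)
o(p) = p/3
s = 7681/3 (s = 2534 + (⅓)*79 = 2534 + 79/3 = 7681/3 ≈ 2560.3)
Y(W, J) = 11/5 + W³ (Y(W, J) = W²*W + 11/5 = W³ + 11/5 = 11/5 + W³)
(-59 + 65*Y(2, -6)) + s = (-59 + 65*(11/5 + 2³)) + 7681/3 = (-59 + 65*(11/5 + 8)) + 7681/3 = (-59 + 65*(51/5)) + 7681/3 = (-59 + 663) + 7681/3 = 604 + 7681/3 = 9493/3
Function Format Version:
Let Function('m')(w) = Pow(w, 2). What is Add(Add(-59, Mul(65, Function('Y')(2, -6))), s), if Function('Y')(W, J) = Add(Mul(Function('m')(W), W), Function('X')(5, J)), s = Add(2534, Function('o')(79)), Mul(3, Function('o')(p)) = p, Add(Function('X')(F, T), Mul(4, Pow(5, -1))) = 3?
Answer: Rational(9493, 3) ≈ 3164.3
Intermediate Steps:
Function('X')(F, T) = Rational(11, 5) (Function('X')(F, T) = Add(Rational(-4, 5), 3) = Rational(11, 5))
Function('o')(p) = Mul(Rational(1, 3), p)
s = Rational(7681, 3) (s = Add(2534, Mul(Rational(1, 3), 79)) = Add(2534, Rational(79, 3)) = Rational(7681, 3) ≈ 2560.3)
Function('Y')(W, J) = Add(Rational(11, 5), Pow(W, 3)) (Function('Y')(W, J) = Add(Mul(Pow(W, 2), W), Rational(11, 5)) = Add(Pow(W, 3), Rational(11, 5)) = Add(Rational(11, 5), Pow(W, 3)))
Add(Add(-59, Mul(65, Function('Y')(2, -6))), s) = Add(Add(-59, Mul(65, Add(Rational(11, 5), Pow(2, 3)))), Rational(7681, 3)) = Add(Add(-59, Mul(65, Add(Rational(11, 5), 8))), Rational(7681, 3)) = Add(Add(-59, Mul(65, Rational(51, 5))), Rational(7681, 3)) = Add(Add(-59, 663), Rational(7681, 3)) = Add(604, Rational(7681, 3)) = Rational(9493, 3)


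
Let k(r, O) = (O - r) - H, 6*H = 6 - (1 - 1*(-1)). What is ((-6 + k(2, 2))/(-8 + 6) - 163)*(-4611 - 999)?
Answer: 895730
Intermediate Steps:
H = ⅔ (H = (6 - (1 - 1*(-1)))/6 = (6 - (1 + 1))/6 = (6 - 1*2)/6 = (6 - 2)/6 = (⅙)*4 = ⅔ ≈ 0.66667)
k(r, O) = -⅔ + O - r (k(r, O) = (O - r) - 1*⅔ = (O - r) - ⅔ = -⅔ + O - r)
((-6 + k(2, 2))/(-8 + 6) - 163)*(-4611 - 999) = ((-6 + (-⅔ + 2 - 1*2))/(-8 + 6) - 163)*(-4611 - 999) = ((-6 + (-⅔ + 2 - 2))/(-2) - 163)*(-5610) = ((-6 - ⅔)*(-½) - 163)*(-5610) = (-20/3*(-½) - 163)*(-5610) = (10/3 - 163)*(-5610) = -479/3*(-5610) = 895730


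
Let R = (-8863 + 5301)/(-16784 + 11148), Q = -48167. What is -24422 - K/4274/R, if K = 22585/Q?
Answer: -4477125447218313/183323457499 ≈ -24422.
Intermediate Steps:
K = -22585/48167 (K = 22585/(-48167) = 22585*(-1/48167) = -22585/48167 ≈ -0.46889)
R = 1781/2818 (R = -3562/(-5636) = -3562*(-1/5636) = 1781/2818 ≈ 0.63201)
-24422 - K/4274/R = -24422 - (-22585/48167/4274)/1781/2818 = -24422 - (-22585/48167*1/4274)*2818/1781 = -24422 - (-22585)*2818/(205865758*1781) = -24422 - 1*(-31822265/183323457499) = -24422 + 31822265/183323457499 = -4477125447218313/183323457499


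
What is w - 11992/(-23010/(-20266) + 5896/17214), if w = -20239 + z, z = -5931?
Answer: -4419077403382/128895619 ≈ -34284.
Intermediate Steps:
w = -26170 (w = -20239 - 5931 = -26170)
w - 11992/(-23010/(-20266) + 5896/17214) = -26170 - 11992/(-23010/(-20266) + 5896/17214) = -26170 - 11992/(-23010*(-1/20266) + 5896*(1/17214)) = -26170 - 11992/(11505/10133 + 2948/8607) = -26170 - 11992/128895619/87214731 = -26170 - 11992*87214731/128895619 = -26170 - 1*1045879054152/128895619 = -26170 - 1045879054152/128895619 = -4419077403382/128895619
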